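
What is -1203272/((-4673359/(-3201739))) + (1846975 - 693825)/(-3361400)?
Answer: -259000205751136441/314180578852 ≈ -8.2437e+5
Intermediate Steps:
-1203272/((-4673359/(-3201739))) + (1846975 - 693825)/(-3361400) = -1203272/((-4673359*(-1/3201739))) + 1153150*(-1/3361400) = -1203272/4673359/3201739 - 23063/67228 = -1203272*3201739/4673359 - 23063/67228 = -3852562890008/4673359 - 23063/67228 = -259000205751136441/314180578852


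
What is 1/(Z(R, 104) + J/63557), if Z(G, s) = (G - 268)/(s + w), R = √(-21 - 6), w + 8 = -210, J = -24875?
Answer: 102868146237948/201678810811399 + 1381506349158*I*√3/201678810811399 ≈ 0.51006 + 0.011865*I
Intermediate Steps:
w = -218 (w = -8 - 210 = -218)
R = 3*I*√3 (R = √(-27) = 3*I*√3 ≈ 5.1962*I)
Z(G, s) = (-268 + G)/(-218 + s) (Z(G, s) = (G - 268)/(s - 218) = (-268 + G)/(-218 + s))
1/(Z(R, 104) + J/63557) = 1/((-268 + 3*I*√3)/(-218 + 104) - 24875/63557) = 1/((-268 + 3*I*√3)/(-114) - 24875*1/63557) = 1/(-(-268 + 3*I*√3)/114 - 24875/63557) = 1/((134/57 - I*√3/38) - 24875/63557) = 1/(7098763/3622749 - I*√3/38)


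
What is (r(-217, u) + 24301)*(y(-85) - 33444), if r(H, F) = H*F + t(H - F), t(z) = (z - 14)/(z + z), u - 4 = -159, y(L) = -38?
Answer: -60134843870/31 ≈ -1.9398e+9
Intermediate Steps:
u = -155 (u = 4 - 159 = -155)
t(z) = (-14 + z)/(2*z) (t(z) = (-14 + z)/((2*z)) = (-14 + z)*(1/(2*z)) = (-14 + z)/(2*z))
r(H, F) = F*H + (-14 + H - F)/(2*(H - F)) (r(H, F) = H*F + (-14 + (H - F))/(2*(H - F)) = F*H + (-14 + H - F)/(2*(H - F)))
(r(-217, u) + 24301)*(y(-85) - 33444) = ((7 + (½)*(-155) - ½*(-217) - 155*(-217)*(-155 - 1*(-217)))/(-155 - 1*(-217)) + 24301)*(-38 - 33444) = ((7 - 155/2 + 217/2 - 155*(-217)*(-155 + 217))/(-155 + 217) + 24301)*(-33482) = ((7 - 155/2 + 217/2 - 155*(-217)*62)/62 + 24301)*(-33482) = ((7 - 155/2 + 217/2 + 2085370)/62 + 24301)*(-33482) = ((1/62)*2085408 + 24301)*(-33482) = (1042704/31 + 24301)*(-33482) = (1796035/31)*(-33482) = -60134843870/31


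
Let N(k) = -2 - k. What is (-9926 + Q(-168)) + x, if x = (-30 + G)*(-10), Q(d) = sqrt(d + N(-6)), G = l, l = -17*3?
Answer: -9116 + 2*I*sqrt(41) ≈ -9116.0 + 12.806*I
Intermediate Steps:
l = -51
G = -51
Q(d) = sqrt(4 + d) (Q(d) = sqrt(d + (-2 - 1*(-6))) = sqrt(d + (-2 + 6)) = sqrt(d + 4) = sqrt(4 + d))
x = 810 (x = (-30 - 51)*(-10) = -81*(-10) = 810)
(-9926 + Q(-168)) + x = (-9926 + sqrt(4 - 168)) + 810 = (-9926 + sqrt(-164)) + 810 = (-9926 + 2*I*sqrt(41)) + 810 = -9116 + 2*I*sqrt(41)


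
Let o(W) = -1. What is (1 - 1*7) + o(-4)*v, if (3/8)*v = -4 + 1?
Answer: 2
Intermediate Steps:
v = -8 (v = 8*(-4 + 1)/3 = (8/3)*(-3) = -8)
(1 - 1*7) + o(-4)*v = (1 - 1*7) - 1*(-8) = (1 - 7) + 8 = -6 + 8 = 2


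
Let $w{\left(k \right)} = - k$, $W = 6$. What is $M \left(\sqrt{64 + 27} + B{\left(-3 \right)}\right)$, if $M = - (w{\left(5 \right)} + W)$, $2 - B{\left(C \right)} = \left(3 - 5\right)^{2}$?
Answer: $2 - \sqrt{91} \approx -7.5394$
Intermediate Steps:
$B{\left(C \right)} = -2$ ($B{\left(C \right)} = 2 - \left(3 - 5\right)^{2} = 2 - \left(-2\right)^{2} = 2 - 4 = -2$)
$M = -1$ ($M = - (\left(-1\right) 5 + 6) = - (-5 + 6) = \left(-1\right) 1 = -1$)
$M \left(\sqrt{64 + 27} + B{\left(-3 \right)}\right) = - (\sqrt{64 + 27} - 2) = - (\sqrt{91} - 2) = - (-2 + \sqrt{91}) = 2 - \sqrt{91}$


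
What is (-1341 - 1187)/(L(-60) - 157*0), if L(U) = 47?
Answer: -2528/47 ≈ -53.787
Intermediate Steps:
(-1341 - 1187)/(L(-60) - 157*0) = (-1341 - 1187)/(47 - 157*0) = -2528/(47 + 0) = -2528/47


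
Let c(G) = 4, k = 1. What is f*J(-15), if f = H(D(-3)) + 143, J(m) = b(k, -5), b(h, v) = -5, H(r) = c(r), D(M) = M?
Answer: -735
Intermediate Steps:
H(r) = 4
J(m) = -5
f = 147 (f = 4 + 143 = 147)
f*J(-15) = 147*(-5) = -735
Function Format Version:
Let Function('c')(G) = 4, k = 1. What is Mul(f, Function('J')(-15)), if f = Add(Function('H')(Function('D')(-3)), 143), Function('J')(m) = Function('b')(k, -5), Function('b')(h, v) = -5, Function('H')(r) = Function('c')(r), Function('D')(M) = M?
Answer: -735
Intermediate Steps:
Function('H')(r) = 4
Function('J')(m) = -5
f = 147 (f = Add(4, 143) = 147)
Mul(f, Function('J')(-15)) = Mul(147, -5) = -735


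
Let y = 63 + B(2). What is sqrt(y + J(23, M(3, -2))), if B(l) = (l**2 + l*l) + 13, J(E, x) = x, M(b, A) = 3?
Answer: sqrt(87) ≈ 9.3274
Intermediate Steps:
B(l) = 13 + 2*l**2 (B(l) = (l**2 + l**2) + 13 = 2*l**2 + 13 = 13 + 2*l**2)
y = 84 (y = 63 + (13 + 2*2**2) = 63 + (13 + 2*4) = 63 + (13 + 8) = 63 + 21 = 84)
sqrt(y + J(23, M(3, -2))) = sqrt(84 + 3) = sqrt(87)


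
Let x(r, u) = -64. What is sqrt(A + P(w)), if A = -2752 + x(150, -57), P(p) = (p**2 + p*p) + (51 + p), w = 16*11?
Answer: sqrt(59363) ≈ 243.65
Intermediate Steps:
w = 176
P(p) = 51 + p + 2*p**2 (P(p) = (p**2 + p**2) + (51 + p) = 2*p**2 + (51 + p) = 51 + p + 2*p**2)
A = -2816 (A = -2752 - 64 = -2816)
sqrt(A + P(w)) = sqrt(-2816 + (51 + 176 + 2*176**2)) = sqrt(-2816 + (51 + 176 + 2*30976)) = sqrt(-2816 + (51 + 176 + 61952)) = sqrt(-2816 + 62179) = sqrt(59363)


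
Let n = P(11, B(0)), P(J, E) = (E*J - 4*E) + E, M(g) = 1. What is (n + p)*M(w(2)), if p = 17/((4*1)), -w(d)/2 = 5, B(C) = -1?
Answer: -15/4 ≈ -3.7500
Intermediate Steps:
w(d) = -10 (w(d) = -2*5 = -10)
P(J, E) = -3*E + E*J (P(J, E) = (-4*E + E*J) + E = -3*E + E*J)
n = -8 (n = -(-3 + 11) = -1*8 = -8)
p = 17/4 ≈ 4.2500
(n + p)*M(w(2)) = (-8 + 17/4)*1 = -15/4*1 = -15/4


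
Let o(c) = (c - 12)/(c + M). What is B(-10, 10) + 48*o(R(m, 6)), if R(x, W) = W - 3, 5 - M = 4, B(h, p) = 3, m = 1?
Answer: -105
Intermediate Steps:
M = 1 (M = 5 - 1*4 = 5 - 4 = 1)
R(x, W) = -3 + W
o(c) = (-12 + c)/(1 + c) (o(c) = (c - 12)/(c + 1) = (-12 + c)/(1 + c))
B(-10, 10) + 48*o(R(m, 6)) = 3 + 48*((-12 + (-3 + 6))/(1 + (-3 + 6))) = 3 + 48*((-12 + 3)/(1 + 3)) = 3 + 48*(-9/4) = 3 - 108 = -105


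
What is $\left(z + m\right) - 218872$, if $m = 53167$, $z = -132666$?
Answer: $-298371$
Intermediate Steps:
$\left(z + m\right) - 218872 = \left(-132666 + 53167\right) - 218872 = -79499 - 218872 = -298371$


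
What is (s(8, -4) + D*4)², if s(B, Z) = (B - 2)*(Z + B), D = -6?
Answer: 0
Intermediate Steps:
s(B, Z) = (-2 + B)*(B + Z)
(s(8, -4) + D*4)² = ((8² - 2*8 - 2*(-4) + 8*(-4)) - 6*4)² = ((64 - 16 + 8 - 32) - 24)² = (24 - 24)² = 0² = 0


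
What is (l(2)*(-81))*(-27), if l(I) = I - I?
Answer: 0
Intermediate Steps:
l(I) = 0
(l(2)*(-81))*(-27) = (0*(-81))*(-27) = 0*(-27) = 0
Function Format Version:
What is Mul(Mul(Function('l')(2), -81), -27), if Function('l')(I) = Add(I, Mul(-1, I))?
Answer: 0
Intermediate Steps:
Function('l')(I) = 0
Mul(Mul(Function('l')(2), -81), -27) = Mul(Mul(0, -81), -27) = Mul(0, -27) = 0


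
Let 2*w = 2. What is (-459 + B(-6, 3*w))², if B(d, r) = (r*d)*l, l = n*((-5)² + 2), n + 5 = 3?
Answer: 263169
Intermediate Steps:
n = -2 (n = -5 + 3 = -2)
w = 1 (w = (½)*2 = 1)
l = -54 (l = -2*((-5)² + 2) = -2*(25 + 2) = -2*27 = -54)
B(d, r) = -54*d*r (B(d, r) = (r*d)*(-54) = (d*r)*(-54) = -54*d*r)
(-459 + B(-6, 3*w))² = (-459 - 54*(-6)*3*1)² = (-459 - 54*(-6)*3)² = (-459 + 972)² = 513² = 263169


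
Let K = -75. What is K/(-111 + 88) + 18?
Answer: 489/23 ≈ 21.261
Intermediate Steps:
K/(-111 + 88) + 18 = -75/(-111 + 88) + 18 = -75/(-23) + 18 = -75*(-1/23) + 18 = 75/23 + 18 = 489/23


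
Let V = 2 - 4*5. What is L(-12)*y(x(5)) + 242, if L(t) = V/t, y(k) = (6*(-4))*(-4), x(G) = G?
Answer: 386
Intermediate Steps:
V = -18 (V = 2 - 20 = -18)
y(k) = 96 (y(k) = -24*(-4) = 96)
L(t) = -18/t
L(-12)*y(x(5)) + 242 = -18/(-12)*96 + 242 = -18*(-1/12)*96 + 242 = (3/2)*96 + 242 = 144 + 242 = 386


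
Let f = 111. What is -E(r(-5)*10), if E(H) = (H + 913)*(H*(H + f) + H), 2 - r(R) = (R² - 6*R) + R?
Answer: -76485120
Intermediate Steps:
r(R) = 2 - R² + 5*R (r(R) = 2 - ((R² - 6*R) + R) = 2 - (R² - 5*R) = 2 + (-R² + 5*R) = 2 - R² + 5*R)
E(H) = (913 + H)*(H + H*(111 + H)) (E(H) = (H + 913)*(H*(H + 111) + H) = (913 + H)*(H*(111 + H) + H) = (913 + H)*(H + H*(111 + H)))
-E(r(-5)*10) = -(2 - 1*(-5)² + 5*(-5))*10*(102256 + ((2 - 1*(-5)² + 5*(-5))*10)² + 1025*((2 - 1*(-5)² + 5*(-5))*10)) = -(2 - 1*25 - 25)*10*(102256 + ((2 - 1*25 - 25)*10)² + 1025*((2 - 1*25 - 25)*10)) = -(2 - 25 - 25)*10*(102256 + ((2 - 25 - 25)*10)² + 1025*((2 - 25 - 25)*10)) = -(-48*10)*(102256 + (-48*10)² + 1025*(-48*10)) = -(-480)*(102256 + (-480)² + 1025*(-480)) = -(-480)*(102256 + 230400 - 492000) = -(-480)*(-159344) = -1*76485120 = -76485120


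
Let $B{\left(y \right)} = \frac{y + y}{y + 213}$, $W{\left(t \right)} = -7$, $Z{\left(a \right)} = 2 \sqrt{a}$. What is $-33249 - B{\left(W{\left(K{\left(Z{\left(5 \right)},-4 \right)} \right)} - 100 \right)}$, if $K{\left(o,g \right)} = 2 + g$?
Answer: $- \frac{1762090}{53} \approx -33247.0$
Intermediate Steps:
$B{\left(y \right)} = \frac{2 y}{213 + y}$
$-33249 - B{\left(W{\left(K{\left(Z{\left(5 \right)},-4 \right)} \right)} - 100 \right)} = -33249 - \frac{2 \left(-7 - 100\right)}{213 - 107} = -33249 - 2 \left(-107\right) \frac{1}{213 - 107} = -33249 - 2 \left(-107\right) \frac{1}{106} = -33249 - - \frac{107}{53} = -33249 + \frac{107}{53} = - \frac{1762090}{53}$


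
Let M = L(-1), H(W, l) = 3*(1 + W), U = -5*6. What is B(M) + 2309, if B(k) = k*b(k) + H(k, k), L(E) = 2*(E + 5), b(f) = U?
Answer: 2096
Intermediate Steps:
U = -30
b(f) = -30
H(W, l) = 3 + 3*W
L(E) = 10 + 2*E (L(E) = 2*(5 + E) = 10 + 2*E)
M = 8 (M = 10 + 2*(-1) = 10 - 2 = 8)
B(k) = 3 - 27*k (B(k) = k*(-30) + (3 + 3*k) = -30*k + (3 + 3*k) = 3 - 27*k)
B(M) + 2309 = (3 - 27*8) + 2309 = (3 - 216) + 2309 = -213 + 2309 = 2096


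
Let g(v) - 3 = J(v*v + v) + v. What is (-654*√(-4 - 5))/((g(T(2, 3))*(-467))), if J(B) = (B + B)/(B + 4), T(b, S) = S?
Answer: 1308*I/2335 ≈ 0.56017*I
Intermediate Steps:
J(B) = 2*B/(4 + B) (J(B) = (2*B)/(4 + B) = 2*B/(4 + B))
g(v) = 3 + v + 2*(v + v²)/(4 + v + v²) (g(v) = 3 + (2*(v*v + v)/(4 + (v*v + v)) + v) = 3 + (2*(v² + v)/(4 + (v² + v)) + v) = 3 + (2*(v + v²)/(4 + (v + v²)) + v) = 3 + (2*(v + v²)/(4 + v + v²) + v) = 3 + (v + 2*(v + v²)/(4 + v + v²)) = 3 + v + 2*(v + v²)/(4 + v + v²))
(-654*√(-4 - 5))/((g(T(2, 3))*(-467))) = (-654*√(-4 - 5))/((((12 + 3³ + 6*3² + 9*3)/(4 + 3 + 3²))*(-467))) = (-1962*I)/((((12 + 27 + 6*9 + 27)/(4 + 3 + 9))*(-467))) = (-1962*I)/((((12 + 27 + 54 + 27)/16)*(-467))) = (-1962*I)/((((1/16)*120)*(-467))) = (-1962*I)/(((15/2)*(-467))) = (-1962*I)/(-7005/2) = -1962*I*(-2/7005) = 1308*I/2335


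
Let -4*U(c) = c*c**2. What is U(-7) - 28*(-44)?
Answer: 5271/4 ≈ 1317.8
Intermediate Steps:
U(c) = -c**3/4 (U(c) = -c*c**2/4 = -c**3/4)
U(-7) - 28*(-44) = -1/4*(-7)**3 - 28*(-44) = -1/4*(-343) + 1232 = 343/4 + 1232 = 5271/4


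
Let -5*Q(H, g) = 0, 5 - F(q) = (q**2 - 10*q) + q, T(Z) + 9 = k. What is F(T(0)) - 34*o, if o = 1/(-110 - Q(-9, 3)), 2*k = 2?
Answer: -7188/55 ≈ -130.69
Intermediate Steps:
k = 1 (k = (1/2)*2 = 1)
T(Z) = -8 (T(Z) = -9 + 1 = -8)
F(q) = 5 - q**2 + 9*q (F(q) = 5 - ((q**2 - 10*q) + q) = 5 - (q**2 - 9*q) = 5 + (-q**2 + 9*q) = 5 - q**2 + 9*q)
Q(H, g) = 0 (Q(H, g) = -1/5*0 = 0)
o = -1/110 (o = 1/(-110 - 1*0) = 1/(-110 + 0) = 1/(-110) = -1/110 ≈ -0.0090909)
F(T(0)) - 34*o = (5 - 1*(-8)**2 + 9*(-8)) - 34*(-1/110) = (5 - 1*64 - 72) + 17/55 = (5 - 64 - 72) + 17/55 = -131 + 17/55 = -7188/55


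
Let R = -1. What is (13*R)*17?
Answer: -221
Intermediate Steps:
(13*R)*17 = (13*(-1))*17 = -13*17 = -221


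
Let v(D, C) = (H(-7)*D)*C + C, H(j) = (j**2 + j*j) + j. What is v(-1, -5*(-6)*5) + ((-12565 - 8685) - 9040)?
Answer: -43790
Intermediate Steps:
H(j) = j + 2*j**2 (H(j) = (j**2 + j**2) + j = 2*j**2 + j = j + 2*j**2)
v(D, C) = C + 91*C*D (v(D, C) = ((-7*(1 + 2*(-7)))*D)*C + C = ((-7*(1 - 14))*D)*C + C = ((-7*(-13))*D)*C + C = (91*D)*C + C = 91*C*D + C = C + 91*C*D)
v(-1, -5*(-6)*5) + ((-12565 - 8685) - 9040) = (-5*(-6)*5)*(1 + 91*(-1)) + ((-12565 - 8685) - 9040) = (30*5)*(1 - 91) + (-21250 - 9040) = 150*(-90) - 30290 = -13500 - 30290 = -43790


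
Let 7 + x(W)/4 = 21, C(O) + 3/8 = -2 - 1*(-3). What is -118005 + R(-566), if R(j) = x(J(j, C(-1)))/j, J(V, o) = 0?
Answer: -33395443/283 ≈ -1.1801e+5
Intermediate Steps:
C(O) = 5/8 (C(O) = -3/8 + (-2 - 1*(-3)) = -3/8 + (-2 + 3) = -3/8 + 1 = 5/8)
x(W) = 56 (x(W) = -28 + 4*21 = -28 + 84 = 56)
R(j) = 56/j
-118005 + R(-566) = -118005 + 56/(-566) = -118005 + 56*(-1/566) = -118005 - 28/283 = -33395443/283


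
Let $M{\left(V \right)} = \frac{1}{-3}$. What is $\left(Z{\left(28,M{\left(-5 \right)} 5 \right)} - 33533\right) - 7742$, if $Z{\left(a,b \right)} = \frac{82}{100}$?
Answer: $- \frac{2063709}{50} \approx -41274.0$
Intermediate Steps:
$M{\left(V \right)} = - \frac{1}{3}$
$Z{\left(a,b \right)} = \frac{41}{50}$ ($Z{\left(a,b \right)} = 82 \cdot \frac{1}{100} = \frac{41}{50}$)
$\left(Z{\left(28,M{\left(-5 \right)} 5 \right)} - 33533\right) - 7742 = \left(\frac{41}{50} - 33533\right) - 7742 = - \frac{1676609}{50} - 7742 = - \frac{2063709}{50}$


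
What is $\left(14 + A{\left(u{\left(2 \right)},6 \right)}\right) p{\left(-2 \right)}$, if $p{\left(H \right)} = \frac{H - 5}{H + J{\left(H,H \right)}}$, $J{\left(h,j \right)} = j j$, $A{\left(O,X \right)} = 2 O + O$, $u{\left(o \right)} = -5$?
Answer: $\frac{7}{2} \approx 3.5$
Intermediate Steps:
$A{\left(O,X \right)} = 3 O$
$J{\left(h,j \right)} = j^{2}$
$p{\left(H \right)} = \frac{-5 + H}{H + H^{2}}$ ($p{\left(H \right)} = \frac{H - 5}{H + H^{2}} = \frac{-5 + H}{H + H^{2}}$)
$\left(14 + A{\left(u{\left(2 \right)},6 \right)}\right) p{\left(-2 \right)} = \left(14 + 3 \left(-5\right)\right) \frac{-5 - 2}{\left(-2\right) \left(1 - 2\right)} = \left(14 - 15\right) \left(\left(- \frac{1}{2}\right) \frac{1}{-1} \left(-7\right)\right) = - \frac{\left(-1\right) \left(-1\right) \left(-7\right)}{2} = \left(-1\right) \left(- \frac{7}{2}\right) = \frac{7}{2}$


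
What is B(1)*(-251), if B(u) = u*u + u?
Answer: -502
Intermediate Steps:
B(u) = u + u² (B(u) = u² + u = u + u²)
B(1)*(-251) = (1*(1 + 1))*(-251) = (1*2)*(-251) = 2*(-251) = -502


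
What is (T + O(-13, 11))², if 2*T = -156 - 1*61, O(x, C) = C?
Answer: 38025/4 ≈ 9506.3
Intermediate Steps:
T = -217/2 (T = (-156 - 1*61)/2 = (-156 - 61)/2 = (½)*(-217) = -217/2 ≈ -108.50)
(T + O(-13, 11))² = (-217/2 + 11)² = (-195/2)² = 38025/4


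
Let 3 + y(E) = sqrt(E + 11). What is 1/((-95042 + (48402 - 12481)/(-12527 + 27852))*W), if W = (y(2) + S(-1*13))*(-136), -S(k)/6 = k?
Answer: 383125/370544742073376 - 15325*sqrt(13)/1111634226220128 ≈ 9.8424e-10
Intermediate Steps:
S(k) = -6*k
y(E) = -3 + sqrt(11 + E) (y(E) = -3 + sqrt(E + 11) = -3 + sqrt(11 + E))
W = -10200 - 136*sqrt(13) (W = ((-3 + sqrt(11 + 2)) - (-6)*13)*(-136) = ((-3 + sqrt(13)) - 6*(-13))*(-136) = ((-3 + sqrt(13)) + 78)*(-136) = (75 + sqrt(13))*(-136) = -10200 - 136*sqrt(13) ≈ -10690.)
1/((-95042 + (48402 - 12481)/(-12527 + 27852))*W) = 1/((-95042 + (48402 - 12481)/(-12527 + 27852))*(-10200 - 136*sqrt(13))) = 1/((-95042 + 35921/15325)*(-10200 - 136*sqrt(13))) = 1/((-1456482729/15325)*(-10200 - 136*sqrt(13))) = -15325/(1456482729*(-10200 - 136*sqrt(13)))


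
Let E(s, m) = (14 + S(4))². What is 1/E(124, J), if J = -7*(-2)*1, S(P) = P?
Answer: 1/324 ≈ 0.0030864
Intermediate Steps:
J = 14 (J = 14*1 = 14)
E(s, m) = 324 (E(s, m) = (14 + 4)² = 18² = 324)
1/E(124, J) = 1/324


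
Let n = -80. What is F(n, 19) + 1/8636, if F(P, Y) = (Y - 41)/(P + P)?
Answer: 23769/172720 ≈ 0.13762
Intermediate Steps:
F(P, Y) = (-41 + Y)/(2*P) (F(P, Y) = (-41 + Y)/((2*P)) = (-41 + Y)*(1/(2*P)) = (-41 + Y)/(2*P))
F(n, 19) + 1/8636 = (½)*(-41 + 19)/(-80) + 1/8636 = (½)*(-1/80)*(-22) + 1/8636 = 11/80 + 1/8636 = 23769/172720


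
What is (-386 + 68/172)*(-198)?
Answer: 3283038/43 ≈ 76350.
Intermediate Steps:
(-386 + 68/172)*(-198) = (-386 + 68*(1/172))*(-198) = (-386 + 17/43)*(-198) = -16581/43*(-198) = 3283038/43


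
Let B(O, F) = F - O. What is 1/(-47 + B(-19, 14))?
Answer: -1/14 ≈ -0.071429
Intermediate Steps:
1/(-47 + B(-19, 14)) = 1/(-47 + (14 - 1*(-19))) = 1/(-47 + (14 + 19)) = 1/(-47 + 33) = 1/(-14) = -1/14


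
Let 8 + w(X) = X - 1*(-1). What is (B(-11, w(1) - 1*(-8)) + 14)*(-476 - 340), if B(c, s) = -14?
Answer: 0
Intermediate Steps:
w(X) = -7 + X (w(X) = -8 + (X - 1*(-1)) = -8 + (X + 1) = -8 + (1 + X) = -7 + X)
(B(-11, w(1) - 1*(-8)) + 14)*(-476 - 340) = (-14 + 14)*(-476 - 340) = 0*(-816) = 0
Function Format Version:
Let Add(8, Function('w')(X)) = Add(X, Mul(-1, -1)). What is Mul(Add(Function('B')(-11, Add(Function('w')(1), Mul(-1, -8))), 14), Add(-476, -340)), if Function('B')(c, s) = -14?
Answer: 0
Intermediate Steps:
Function('w')(X) = Add(-7, X) (Function('w')(X) = Add(-8, Add(X, Mul(-1, -1))) = Add(-8, Add(X, 1)) = Add(-8, Add(1, X)) = Add(-7, X))
Mul(Add(Function('B')(-11, Add(Function('w')(1), Mul(-1, -8))), 14), Add(-476, -340)) = Mul(Add(-14, 14), Add(-476, -340)) = Mul(0, -816) = 0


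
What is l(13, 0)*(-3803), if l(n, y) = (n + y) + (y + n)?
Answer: -98878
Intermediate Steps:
l(n, y) = 2*n + 2*y (l(n, y) = (n + y) + (n + y) = 2*n + 2*y)
l(13, 0)*(-3803) = (2*13 + 2*0)*(-3803) = (26 + 0)*(-3803) = 26*(-3803) = -98878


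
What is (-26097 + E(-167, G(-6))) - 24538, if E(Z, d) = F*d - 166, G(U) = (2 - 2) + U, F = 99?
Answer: -51395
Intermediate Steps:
G(U) = U (G(U) = 0 + U = U)
E(Z, d) = -166 + 99*d (E(Z, d) = 99*d - 166 = -166 + 99*d)
(-26097 + E(-167, G(-6))) - 24538 = (-26097 + (-166 + 99*(-6))) - 24538 = (-26097 + (-166 - 594)) - 24538 = (-26097 - 760) - 24538 = -26857 - 24538 = -51395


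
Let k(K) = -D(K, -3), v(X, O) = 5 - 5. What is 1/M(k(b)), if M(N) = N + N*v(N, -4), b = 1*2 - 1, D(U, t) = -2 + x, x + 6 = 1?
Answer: ⅐ ≈ 0.14286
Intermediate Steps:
x = -5 (x = -6 + 1 = -5)
D(U, t) = -7 (D(U, t) = -2 - 5 = -7)
v(X, O) = 0
b = 1 (b = 2 - 1 = 1)
k(K) = 7 (k(K) = -1*(-7) = 7)
M(N) = N (M(N) = N + N*0 = N + 0 = N)
1/M(k(b)) = 1/7 = ⅐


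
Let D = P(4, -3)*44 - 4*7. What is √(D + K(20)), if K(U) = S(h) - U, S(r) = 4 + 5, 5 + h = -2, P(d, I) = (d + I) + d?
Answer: √181 ≈ 13.454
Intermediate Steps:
P(d, I) = I + 2*d (P(d, I) = (I + d) + d = I + 2*d)
h = -7 (h = -5 - 2 = -7)
S(r) = 9
K(U) = 9 - U
D = 192 (D = (-3 + 2*4)*44 - 4*7 = (-3 + 8)*44 - 28 = 5*44 - 28 = 220 - 28 = 192)
√(D + K(20)) = √(192 + (9 - 1*20)) = √(192 + (9 - 20)) = √(192 - 11) = √181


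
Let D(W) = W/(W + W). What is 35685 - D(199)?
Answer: 71369/2 ≈ 35685.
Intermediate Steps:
D(W) = 1/2 (D(W) = W/((2*W)) = W*(1/(2*W)) = 1/2)
35685 - D(199) = 35685 - 1*1/2 = 35685 - 1/2 = 71369/2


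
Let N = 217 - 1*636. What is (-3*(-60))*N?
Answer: -75420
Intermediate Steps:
N = -419 (N = 217 - 636 = -419)
(-3*(-60))*N = -3*(-60)*(-419) = 180*(-419) = -75420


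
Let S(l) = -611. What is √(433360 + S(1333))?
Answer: √432749 ≈ 657.84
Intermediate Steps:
√(433360 + S(1333)) = √(433360 - 611) = √432749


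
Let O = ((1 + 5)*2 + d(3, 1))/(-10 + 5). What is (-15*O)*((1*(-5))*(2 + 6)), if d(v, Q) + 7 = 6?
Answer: -1320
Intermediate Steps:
d(v, Q) = -1 (d(v, Q) = -7 + 6 = -1)
O = -11/5 (O = ((1 + 5)*2 - 1)/(-10 + 5) = (6*2 - 1)/(-5) = (12 - 1)*(-1/5) = 11*(-1/5) = -11/5 ≈ -2.2000)
(-15*O)*((1*(-5))*(2 + 6)) = (-15*(-11/5))*((1*(-5))*(2 + 6)) = 33*(-5*8) = 33*(-40) = -1320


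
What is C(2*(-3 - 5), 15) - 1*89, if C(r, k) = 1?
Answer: -88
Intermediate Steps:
C(2*(-3 - 5), 15) - 1*89 = 1 - 1*89 = 1 - 89 = -88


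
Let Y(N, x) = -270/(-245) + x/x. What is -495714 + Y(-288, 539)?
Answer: -24289883/49 ≈ -4.9571e+5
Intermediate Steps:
Y(N, x) = 103/49 (Y(N, x) = -270*(-1/245) + 1 = 54/49 + 1 = 103/49)
-495714 + Y(-288, 539) = -495714 + 103/49 = -24289883/49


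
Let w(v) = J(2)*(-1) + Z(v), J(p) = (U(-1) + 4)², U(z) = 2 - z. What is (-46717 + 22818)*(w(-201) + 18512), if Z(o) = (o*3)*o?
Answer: -3337877734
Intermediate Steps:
J(p) = 49 (J(p) = ((2 - 1*(-1)) + 4)² = ((2 + 1) + 4)² = (3 + 4)² = 7² = 49)
Z(o) = 3*o² (Z(o) = (3*o)*o = 3*o²)
w(v) = -49 + 3*v² (w(v) = 49*(-1) + 3*v² = -49 + 3*v²)
(-46717 + 22818)*(w(-201) + 18512) = (-46717 + 22818)*((-49 + 3*(-201)²) + 18512) = -23899*((-49 + 3*40401) + 18512) = -23899*((-49 + 121203) + 18512) = -23899*(121154 + 18512) = -23899*139666 = -3337877734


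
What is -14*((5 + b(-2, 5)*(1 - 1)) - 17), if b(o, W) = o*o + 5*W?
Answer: 168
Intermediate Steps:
b(o, W) = o**2 + 5*W
-14*((5 + b(-2, 5)*(1 - 1)) - 17) = -14*((5 + ((-2)**2 + 5*5)*(1 - 1)) - 17) = -14*((5 + (4 + 25)*0) - 17) = -14*((5 + 29*0) - 17) = -14*((5 + 0) - 17) = -14*(5 - 17) = -14*(-12) = 168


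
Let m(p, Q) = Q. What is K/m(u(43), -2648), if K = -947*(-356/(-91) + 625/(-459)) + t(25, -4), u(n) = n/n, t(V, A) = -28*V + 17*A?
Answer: 132961555/110604312 ≈ 1.2021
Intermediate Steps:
u(n) = 1
K = -132961555/41769 (K = -947*(-356/(-91) + 625/(-459)) + (-28*25 + 17*(-4)) = -947*(-356*(-1/91) + 625*(-1/459)) + (-700 - 68) = -947*(356/91 - 625/459) - 768 = -947*106529/41769 - 768 = -100882963/41769 - 768 = -132961555/41769 ≈ -3183.3)
K/m(u(43), -2648) = -132961555/41769/(-2648) = -132961555/41769*(-1/2648) = 132961555/110604312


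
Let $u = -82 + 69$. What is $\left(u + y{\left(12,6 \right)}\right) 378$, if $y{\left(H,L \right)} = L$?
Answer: $-2646$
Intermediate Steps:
$u = -13$
$\left(u + y{\left(12,6 \right)}\right) 378 = \left(-13 + 6\right) 378 = \left(-7\right) 378 = -2646$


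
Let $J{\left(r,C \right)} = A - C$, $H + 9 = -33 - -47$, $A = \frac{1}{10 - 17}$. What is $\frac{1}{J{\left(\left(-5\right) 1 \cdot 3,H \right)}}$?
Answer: $- \frac{7}{36} \approx -0.19444$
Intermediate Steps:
$A = - \frac{1}{7}$ ($A = \frac{1}{-7} = - \frac{1}{7} \approx -0.14286$)
$H = 5$ ($H = -9 - -14 = -9 + \left(-33 + 47\right) = -9 + 14 = 5$)
$J{\left(r,C \right)} = - \frac{1}{7} - C$
$\frac{1}{J{\left(\left(-5\right) 1 \cdot 3,H \right)}} = \frac{1}{- \frac{1}{7} - 5} = \frac{1}{- \frac{36}{7}} = - \frac{7}{36}$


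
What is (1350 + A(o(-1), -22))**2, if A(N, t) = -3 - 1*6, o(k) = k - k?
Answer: 1798281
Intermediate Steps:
o(k) = 0
A(N, t) = -9 (A(N, t) = -3 - 6 = -9)
(1350 + A(o(-1), -22))**2 = (1350 - 9)**2 = 1341**2 = 1798281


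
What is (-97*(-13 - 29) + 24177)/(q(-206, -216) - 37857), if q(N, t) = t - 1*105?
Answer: -3139/4242 ≈ -0.73998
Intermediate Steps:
q(N, t) = -105 + t (q(N, t) = t - 105 = -105 + t)
(-97*(-13 - 29) + 24177)/(q(-206, -216) - 37857) = (-97*(-13 - 29) + 24177)/((-105 - 216) - 37857) = (-97*(-42) + 24177)/(-321 - 37857) = (4074 + 24177)/(-38178) = 28251*(-1/38178) = -3139/4242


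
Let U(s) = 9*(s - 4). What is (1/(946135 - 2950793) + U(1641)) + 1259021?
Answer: 2553441146131/2004658 ≈ 1.2738e+6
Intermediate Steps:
U(s) = -36 + 9*s (U(s) = 9*(-4 + s) = -36 + 9*s)
(1/(946135 - 2950793) + U(1641)) + 1259021 = (1/(946135 - 2950793) + (-36 + 9*1641)) + 1259021 = (1/(-2004658) + (-36 + 14769)) + 1259021 = (-1/2004658 + 14733) + 1259021 = 29534626313/2004658 + 1259021 = 2553441146131/2004658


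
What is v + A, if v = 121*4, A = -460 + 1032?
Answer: 1056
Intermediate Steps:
A = 572
v = 484
v + A = 484 + 572 = 1056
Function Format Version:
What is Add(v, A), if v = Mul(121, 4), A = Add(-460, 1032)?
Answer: 1056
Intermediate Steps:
A = 572
v = 484
Add(v, A) = Add(484, 572) = 1056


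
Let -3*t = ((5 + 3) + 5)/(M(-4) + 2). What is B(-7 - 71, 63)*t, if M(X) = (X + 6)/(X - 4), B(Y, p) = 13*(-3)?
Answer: 676/7 ≈ 96.571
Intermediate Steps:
B(Y, p) = -39
M(X) = (6 + X)/(-4 + X)
t = -52/21 (t = -((5 + 3) + 5)/(3*((6 - 4)/(-4 - 4) + 2)) = -(8 + 5)/(3*(2/(-8) + 2)) = -13/(3*(-⅛*2 + 2)) = -13/(3*(-¼ + 2)) = -13/(3*7/4) = -13*4/(3*7) = -⅓*52/7 = -52/21 ≈ -2.4762)
B(-7 - 71, 63)*t = -39*(-52/21) = 676/7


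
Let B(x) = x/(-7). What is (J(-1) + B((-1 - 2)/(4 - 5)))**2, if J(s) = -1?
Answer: 100/49 ≈ 2.0408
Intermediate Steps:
B(x) = -x/7 (B(x) = x*(-1/7) = -x/7)
(J(-1) + B((-1 - 2)/(4 - 5)))**2 = (-1 - (-1 - 2)/(7*(4 - 5)))**2 = (-1 - (-3)/(7*(-1)))**2 = (-1 - (-3)*(-1)/7)**2 = (-1 - 1/7*3)**2 = (-1 - 3/7)**2 = (-10/7)**2 = 100/49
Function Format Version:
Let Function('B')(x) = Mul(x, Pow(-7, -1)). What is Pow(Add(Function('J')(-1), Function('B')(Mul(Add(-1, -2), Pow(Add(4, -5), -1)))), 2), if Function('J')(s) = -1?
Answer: Rational(100, 49) ≈ 2.0408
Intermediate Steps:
Function('B')(x) = Mul(Rational(-1, 7), x) (Function('B')(x) = Mul(x, Rational(-1, 7)) = Mul(Rational(-1, 7), x))
Pow(Add(Function('J')(-1), Function('B')(Mul(Add(-1, -2), Pow(Add(4, -5), -1)))), 2) = Pow(Add(-1, Mul(Rational(-1, 7), Mul(Add(-1, -2), Pow(Add(4, -5), -1)))), 2) = Pow(Add(-1, Mul(Rational(-1, 7), Mul(-3, Pow(-1, -1)))), 2) = Pow(Add(-1, Mul(Rational(-1, 7), Mul(-3, -1))), 2) = Pow(Add(-1, Mul(Rational(-1, 7), 3)), 2) = Pow(Add(-1, Rational(-3, 7)), 2) = Pow(Rational(-10, 7), 2) = Rational(100, 49)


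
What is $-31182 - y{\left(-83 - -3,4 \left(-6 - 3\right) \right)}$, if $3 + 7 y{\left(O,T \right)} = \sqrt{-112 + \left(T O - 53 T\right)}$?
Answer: $- \frac{218271}{7} - \frac{2 \sqrt{1169}}{7} \approx -31191.0$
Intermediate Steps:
$y{\left(O,T \right)} = - \frac{3}{7} + \frac{\sqrt{-112 - 53 T + O T}}{7}$ ($y{\left(O,T \right)} = - \frac{3}{7} + \frac{\sqrt{-112 + \left(T O - 53 T\right)}}{7} = - \frac{3}{7} + \frac{\sqrt{-112 + \left(O T - 53 T\right)}}{7} = - \frac{3}{7} + \frac{\sqrt{-112 + \left(- 53 T + O T\right)}}{7} = - \frac{3}{7} + \frac{\sqrt{-112 - 53 T + O T}}{7}$)
$-31182 - y{\left(-83 - -3,4 \left(-6 - 3\right) \right)} = -31182 - \left(- \frac{3}{7} + \frac{\sqrt{-112 - 53 \cdot 4 \left(-6 - 3\right) + \left(-83 - -3\right) 4 \left(-6 - 3\right)}}{7}\right) = -31182 - \left(- \frac{3}{7} + \frac{\sqrt{-112 - 53 \cdot 4 \left(-9\right) + \left(-83 + 3\right) 4 \left(-9\right)}}{7}\right) = -31182 - \left(- \frac{3}{7} + \frac{\sqrt{-112 - -1908 - -2880}}{7}\right) = -31182 - \left(- \frac{3}{7} + \frac{\sqrt{-112 + 1908 + 2880}}{7}\right) = -31182 - \left(- \frac{3}{7} + \frac{\sqrt{4676}}{7}\right) = -31182 - \left(- \frac{3}{7} + \frac{2 \sqrt{1169}}{7}\right) = -31182 + \left(\frac{3}{7} - \frac{2 \sqrt{1169}}{7}\right) = - \frac{218271}{7} - \frac{2 \sqrt{1169}}{7}$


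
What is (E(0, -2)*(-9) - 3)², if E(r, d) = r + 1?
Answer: 144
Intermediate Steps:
E(r, d) = 1 + r
(E(0, -2)*(-9) - 3)² = ((1 + 0)*(-9) - 3)² = (1*(-9) - 3)² = (-9 - 3)² = (-12)² = 144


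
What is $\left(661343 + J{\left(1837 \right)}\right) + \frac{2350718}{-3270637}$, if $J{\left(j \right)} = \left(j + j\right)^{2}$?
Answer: $\frac{46310971456585}{3270637} \approx 1.416 \cdot 10^{7}$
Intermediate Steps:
$J{\left(j \right)} = 4 j^{2}$ ($J{\left(j \right)} = \left(2 j\right)^{2} = 4 j^{2}$)
$\left(661343 + J{\left(1837 \right)}\right) + \frac{2350718}{-3270637} = \left(661343 + 4 \cdot 1837^{2}\right) + \frac{2350718}{-3270637} = \left(661343 + 4 \cdot 3374569\right) + 2350718 \left(- \frac{1}{3270637}\right) = \left(661343 + 13498276\right) - \frac{2350718}{3270637} = 14159619 - \frac{2350718}{3270637} = \frac{46310971456585}{3270637}$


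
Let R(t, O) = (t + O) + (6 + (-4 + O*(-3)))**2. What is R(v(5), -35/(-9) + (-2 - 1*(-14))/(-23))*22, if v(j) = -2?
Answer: 2339260/1587 ≈ 1474.0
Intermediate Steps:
R(t, O) = O + t + (2 - 3*O)**2 (R(t, O) = (O + t) + (6 + (-4 - 3*O))**2 = (O + t) + (2 - 3*O)**2 = O + t + (2 - 3*O)**2)
R(v(5), -35/(-9) + (-2 - 1*(-14))/(-23))*22 = ((-35/(-9) + (-2 - 1*(-14))/(-23)) - 2 + (-2 + 3*(-35/(-9) + (-2 - 1*(-14))/(-23)))**2)*22 = ((-35*(-1/9) + (-2 + 14)*(-1/23)) - 2 + (-2 + 3*(-35*(-1/9) + (-2 + 14)*(-1/23)))**2)*22 = ((35/9 + 12*(-1/23)) - 2 + (-2 + 3*(35/9 + 12*(-1/23)))**2)*22 = ((35/9 - 12/23) - 2 + (-2 + 3*(35/9 - 12/23))**2)*22 = (697/207 - 2 + (-2 + 3*(697/207))**2)*22 = (697/207 - 2 + (-2 + 697/69)**2)*22 = (697/207 - 2 + (559/69)**2)*22 = (697/207 - 2 + 312481/4761)*22 = (106330/1587)*22 = 2339260/1587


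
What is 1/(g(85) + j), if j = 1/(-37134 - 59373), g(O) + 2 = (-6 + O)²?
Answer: 96507/602107172 ≈ 0.00016028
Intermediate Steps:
g(O) = -2 + (-6 + O)²
j = -1/96507 (j = 1/(-96507) = -1/96507 ≈ -1.0362e-5)
1/(g(85) + j) = 1/((-2 + (-6 + 85)²) - 1/96507) = 1/((-2 + 79²) - 1/96507) = 1/((-2 + 6241) - 1/96507) = 1/(6239 - 1/96507) = 1/(602107172/96507) = 96507/602107172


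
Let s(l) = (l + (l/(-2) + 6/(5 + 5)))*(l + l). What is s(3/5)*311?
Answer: 8397/25 ≈ 335.88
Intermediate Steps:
s(l) = 2*l*(⅗ + l/2) (s(l) = (l + (l*(-½) + 6/10))*(2*l) = (l + (-l/2 + 6*(⅒)))*(2*l) = (l + (-l/2 + ⅗))*(2*l) = (l + (⅗ - l/2))*(2*l) = (⅗ + l/2)*(2*l) = 2*l*(⅗ + l/2))
s(3/5)*311 = ((3/5)*(6 + 5*(3/5))/5)*311 = ((3*(⅕))*(6 + 5*(3*(⅕)))/5)*311 = ((⅕)*(⅗)*(6 + 5*(⅗)))*311 = ((⅕)*(⅗)*(6 + 3))*311 = ((⅕)*(⅗)*9)*311 = (27/25)*311 = 8397/25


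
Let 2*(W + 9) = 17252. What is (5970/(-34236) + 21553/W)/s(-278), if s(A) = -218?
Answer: -16343929/1531250748 ≈ -0.010674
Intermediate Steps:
W = 8617 (W = -9 + (½)*17252 = -9 + 8626 = 8617)
(5970/(-34236) + 21553/W)/s(-278) = (5970/(-34236) + 21553/8617)/(-218) = (5970*(-1/34236) + 21553*(1/8617))*(-1/218) = (-995/5706 + 3079/1231)*(-1/218) = (16343929/7024086)*(-1/218) = -16343929/1531250748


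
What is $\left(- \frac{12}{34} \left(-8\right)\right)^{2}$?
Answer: $\frac{2304}{289} \approx 7.9723$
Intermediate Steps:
$\left(- \frac{12}{34} \left(-8\right)\right)^{2} = \left(\left(-12\right) \frac{1}{34} \left(-8\right)\right)^{2} = \left(\left(- \frac{6}{17}\right) \left(-8\right)\right)^{2} = \left(\frac{48}{17}\right)^{2} = \frac{2304}{289}$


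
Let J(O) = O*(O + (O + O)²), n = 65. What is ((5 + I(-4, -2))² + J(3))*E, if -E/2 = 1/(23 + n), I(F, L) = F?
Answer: -59/22 ≈ -2.6818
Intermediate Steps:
E = -1/44 (E = -2/(23 + 65) = -2/88 = -2*1/88 = -1/44 ≈ -0.022727)
J(O) = O*(O + 4*O²) (J(O) = O*(O + (2*O)²) = O*(O + 4*O²))
((5 + I(-4, -2))² + J(3))*E = ((5 - 4)² + 3²*(1 + 4*3))*(-1/44) = (1² + 9*(1 + 12))*(-1/44) = (1 + 9*13)*(-1/44) = (1 + 117)*(-1/44) = 118*(-1/44) = -59/22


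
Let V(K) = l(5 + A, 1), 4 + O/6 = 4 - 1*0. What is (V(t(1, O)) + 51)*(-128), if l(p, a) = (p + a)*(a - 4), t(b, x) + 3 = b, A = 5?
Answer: -2304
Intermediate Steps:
O = 0 (O = -24 + 6*(4 - 1*0) = -24 + 6*(4 + 0) = -24 + 6*4 = -24 + 24 = 0)
t(b, x) = -3 + b
l(p, a) = (-4 + a)*(a + p) (l(p, a) = (a + p)*(-4 + a) = (-4 + a)*(a + p))
V(K) = -33 (V(K) = 1² - 4*1 - 4*(5 + 5) + 1*(5 + 5) = 1 - 4 - 4*10 + 1*10 = 1 - 4 - 40 + 10 = -33)
(V(t(1, O)) + 51)*(-128) = (-33 + 51)*(-128) = 18*(-128) = -2304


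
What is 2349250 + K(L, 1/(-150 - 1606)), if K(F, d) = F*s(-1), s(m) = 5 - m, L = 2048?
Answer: 2361538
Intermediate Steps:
K(F, d) = 6*F (K(F, d) = F*(5 - 1*(-1)) = F*(5 + 1) = F*6 = 6*F)
2349250 + K(L, 1/(-150 - 1606)) = 2349250 + 6*2048 = 2349250 + 12288 = 2361538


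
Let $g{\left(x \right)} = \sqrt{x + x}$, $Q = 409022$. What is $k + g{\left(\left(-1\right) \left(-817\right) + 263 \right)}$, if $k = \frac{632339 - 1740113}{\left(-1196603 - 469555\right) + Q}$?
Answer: $\frac{553887}{628568} + 12 \sqrt{15} \approx 47.357$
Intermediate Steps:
$g{\left(x \right)} = \sqrt{2} \sqrt{x}$ ($g{\left(x \right)} = \sqrt{2 x} = \sqrt{2} \sqrt{x}$)
$k = \frac{553887}{628568}$ ($k = \frac{632339 - 1740113}{\left(-1196603 - 469555\right) + 409022} = - \frac{1107774}{\left(-1196603 - 469555\right) + 409022} = - \frac{1107774}{-1666158 + 409022} = - \frac{1107774}{-1257136} = \left(-1107774\right) \left(- \frac{1}{1257136}\right) = \frac{553887}{628568} \approx 0.88119$)
$k + g{\left(\left(-1\right) \left(-817\right) + 263 \right)} = \frac{553887}{628568} + \sqrt{2} \sqrt{\left(-1\right) \left(-817\right) + 263} = \frac{553887}{628568} + \sqrt{2} \sqrt{817 + 263} = \frac{553887}{628568} + \sqrt{2} \sqrt{1080} = \frac{553887}{628568} + \sqrt{2} \cdot 6 \sqrt{30} = \frac{553887}{628568} + 12 \sqrt{15}$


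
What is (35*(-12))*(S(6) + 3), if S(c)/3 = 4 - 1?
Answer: -5040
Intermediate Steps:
S(c) = 9 (S(c) = 3*(4 - 1) = 3*3 = 9)
(35*(-12))*(S(6) + 3) = (35*(-12))*(9 + 3) = -420*12 = -5040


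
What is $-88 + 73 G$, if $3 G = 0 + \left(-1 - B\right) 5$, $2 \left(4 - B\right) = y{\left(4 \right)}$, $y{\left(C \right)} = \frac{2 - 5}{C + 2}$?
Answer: $- \frac{2907}{4} \approx -726.75$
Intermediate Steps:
$y{\left(C \right)} = - \frac{3}{2 + C}$
$B = \frac{17}{4}$ ($B = 4 - \frac{\left(-3\right) \frac{1}{2 + 4}}{2} = 4 - \frac{\left(-3\right) \frac{1}{6}}{2} = 4 - - \frac{1}{4} = 4 + \frac{1}{4} = \frac{17}{4} \approx 4.25$)
$G = - \frac{35}{4}$ ($G = \frac{0 + \left(-1 - \frac{17}{4}\right) 5}{3} = \frac{0 - \frac{105}{4}}{3} = \frac{1}{3} \left(- \frac{105}{4}\right) = - \frac{35}{4} \approx -8.75$)
$-88 + 73 G = -88 + 73 \left(- \frac{35}{4}\right) = -88 - \frac{2555}{4} = - \frac{2907}{4}$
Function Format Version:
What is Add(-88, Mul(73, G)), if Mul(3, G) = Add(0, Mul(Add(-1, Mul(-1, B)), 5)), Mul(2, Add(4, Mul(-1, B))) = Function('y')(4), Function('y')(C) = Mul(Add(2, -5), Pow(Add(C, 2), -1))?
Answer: Rational(-2907, 4) ≈ -726.75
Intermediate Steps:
Function('y')(C) = Mul(-3, Pow(Add(2, C), -1))
B = Rational(17, 4) (B = Add(4, Mul(Rational(-1, 2), Mul(-3, Pow(Add(2, 4), -1)))) = Add(4, Mul(Rational(-1, 2), Mul(-3, Pow(6, -1)))) = Add(4, Mul(Rational(-1, 2), Mul(-3, Rational(1, 6)))) = Add(4, Mul(Rational(-1, 2), Rational(-1, 2))) = Add(4, Rational(1, 4)) = Rational(17, 4) ≈ 4.2500)
G = Rational(-35, 4) (G = Mul(Rational(1, 3), Add(0, Mul(Add(-1, Mul(-1, Rational(17, 4))), 5))) = Mul(Rational(1, 3), Add(0, Mul(Add(-1, Rational(-17, 4)), 5))) = Mul(Rational(1, 3), Add(0, Mul(Rational(-21, 4), 5))) = Mul(Rational(1, 3), Add(0, Rational(-105, 4))) = Mul(Rational(1, 3), Rational(-105, 4)) = Rational(-35, 4) ≈ -8.7500)
Add(-88, Mul(73, G)) = Add(-88, Mul(73, Rational(-35, 4))) = Add(-88, Rational(-2555, 4)) = Rational(-2907, 4)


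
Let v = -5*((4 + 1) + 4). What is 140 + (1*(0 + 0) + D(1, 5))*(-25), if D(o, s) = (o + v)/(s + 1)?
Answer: 970/3 ≈ 323.33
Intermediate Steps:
v = -45 (v = -5*(5 + 4) = -5*9 = -45)
D(o, s) = (-45 + o)/(1 + s) (D(o, s) = (o - 45)/(s + 1) = (-45 + o)/(1 + s))
140 + (1*(0 + 0) + D(1, 5))*(-25) = 140 + (1*(0 + 0) + (-45 + 1)/(1 + 5))*(-25) = 140 + (1*0 - 44/6)*(-25) = 140 + (0 + (⅙)*(-44))*(-25) = 140 + (0 - 22/3)*(-25) = 140 - 22/3*(-25) = 140 + 550/3 = 970/3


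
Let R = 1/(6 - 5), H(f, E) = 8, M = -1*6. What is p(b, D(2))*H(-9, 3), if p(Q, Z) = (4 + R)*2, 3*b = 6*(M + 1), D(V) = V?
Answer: 80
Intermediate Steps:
M = -6
b = -10 (b = (6*(-6 + 1))/3 = (6*(-5))/3 = (⅓)*(-30) = -10)
R = 1 (R = 1/1 = 1)
p(Q, Z) = 10 (p(Q, Z) = (4 + 1)*2 = 5*2 = 10)
p(b, D(2))*H(-9, 3) = 10*8 = 80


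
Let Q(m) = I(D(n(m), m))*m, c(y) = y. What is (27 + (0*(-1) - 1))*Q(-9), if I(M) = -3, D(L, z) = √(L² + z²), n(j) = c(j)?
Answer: 702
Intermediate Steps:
n(j) = j
Q(m) = -3*m
(27 + (0*(-1) - 1))*Q(-9) = (27 + (0*(-1) - 1))*(-3*(-9)) = (27 + (0 - 1))*27 = (27 - 1)*27 = 26*27 = 702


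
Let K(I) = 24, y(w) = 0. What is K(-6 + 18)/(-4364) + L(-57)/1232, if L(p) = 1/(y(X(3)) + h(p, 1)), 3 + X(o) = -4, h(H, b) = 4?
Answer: -28477/5376448 ≈ -0.0052966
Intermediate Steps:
X(o) = -7 (X(o) = -3 - 4 = -7)
L(p) = ¼ (L(p) = 1/(0 + 4) = 1/4 = ¼)
K(-6 + 18)/(-4364) + L(-57)/1232 = 24/(-4364) + (¼)/1232 = 24*(-1/4364) + (¼)*(1/1232) = -6/1091 + 1/4928 = -28477/5376448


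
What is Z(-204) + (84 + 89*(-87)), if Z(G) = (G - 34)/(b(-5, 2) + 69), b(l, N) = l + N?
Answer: -252866/33 ≈ -7662.6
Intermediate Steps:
b(l, N) = N + l
Z(G) = -17/33 + G/66 (Z(G) = (G - 34)/((2 - 5) + 69) = (-34 + G)/(-3 + 69) = (-34 + G)/66 = (-34 + G)*(1/66) = -17/33 + G/66)
Z(-204) + (84 + 89*(-87)) = (-17/33 + (1/66)*(-204)) + (84 + 89*(-87)) = (-17/33 - 34/11) + (84 - 7743) = -119/33 - 7659 = -252866/33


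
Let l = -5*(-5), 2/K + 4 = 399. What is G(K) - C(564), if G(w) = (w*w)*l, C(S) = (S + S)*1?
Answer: -7039844/6241 ≈ -1128.0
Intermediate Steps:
K = 2/395 (K = 2/(-4 + 399) = 2/395 ≈ 0.0050633)
l = 25
C(S) = 2*S (C(S) = (2*S)*1 = 2*S)
G(w) = 25*w² (G(w) = (w*w)*25 = w²*25 = 25*w²)
G(K) - C(564) = 25*(2/395)² - 2*564 = 25*(4/156025) - 1*1128 = 4/6241 - 1128 = -7039844/6241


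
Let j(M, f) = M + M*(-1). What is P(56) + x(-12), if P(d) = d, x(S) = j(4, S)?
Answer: 56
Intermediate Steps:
j(M, f) = 0 (j(M, f) = M - M = 0)
x(S) = 0
P(56) + x(-12) = 56 + 0 = 56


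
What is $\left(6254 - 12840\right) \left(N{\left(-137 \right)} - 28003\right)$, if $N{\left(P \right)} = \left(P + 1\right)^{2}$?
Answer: $62613102$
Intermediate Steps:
$N{\left(P \right)} = \left(1 + P\right)^{2}$
$\left(6254 - 12840\right) \left(N{\left(-137 \right)} - 28003\right) = \left(6254 - 12840\right) \left(\left(1 - 137\right)^{2} - 28003\right) = - 6586 \left(\left(-136\right)^{2} - 28003\right) = - 6586 \left(18496 - 28003\right) = \left(-6586\right) \left(-9507\right) = 62613102$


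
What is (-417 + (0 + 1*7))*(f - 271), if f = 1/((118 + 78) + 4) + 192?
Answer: 647759/20 ≈ 32388.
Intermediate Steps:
f = 38401/200 (f = 1/(196 + 4) + 192 = 1/200 + 192 = 38401/200 ≈ 192.00)
(-417 + (0 + 1*7))*(f - 271) = (-417 + (0 + 1*7))*(38401/200 - 271) = (-417 + (0 + 7))*(-15799/200) = (-417 + 7)*(-15799/200) = -410*(-15799/200) = 647759/20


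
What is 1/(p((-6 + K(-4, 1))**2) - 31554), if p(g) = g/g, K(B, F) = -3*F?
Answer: -1/31553 ≈ -3.1693e-5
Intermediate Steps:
p(g) = 1
1/(p((-6 + K(-4, 1))**2) - 31554) = 1/(1 - 31554) = 1/(-31553) = -1/31553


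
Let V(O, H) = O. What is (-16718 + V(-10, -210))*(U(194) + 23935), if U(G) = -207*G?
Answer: 271378344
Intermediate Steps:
(-16718 + V(-10, -210))*(U(194) + 23935) = (-16718 - 10)*(-207*194 + 23935) = -16728*(-40158 + 23935) = -16728*(-16223) = 271378344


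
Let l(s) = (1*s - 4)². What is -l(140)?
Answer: -18496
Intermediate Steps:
l(s) = (-4 + s)² (l(s) = (s - 4)² = (-4 + s)²)
-l(140) = -(-4 + 140)² = -1*136² = -1*18496 = -18496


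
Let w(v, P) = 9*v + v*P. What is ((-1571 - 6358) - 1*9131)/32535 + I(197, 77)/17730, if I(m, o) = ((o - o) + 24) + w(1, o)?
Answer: -664211/1281879 ≈ -0.51815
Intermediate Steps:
w(v, P) = 9*v + P*v
I(m, o) = 33 + o (I(m, o) = ((o - o) + 24) + 1*(9 + o) = (0 + 24) + (9 + o) = 24 + (9 + o) = 33 + o)
((-1571 - 6358) - 1*9131)/32535 + I(197, 77)/17730 = ((-1571 - 6358) - 1*9131)/32535 + (33 + 77)/17730 = (-7929 - 9131)*(1/32535) + 110*(1/17730) = -17060*1/32535 + 11/1773 = -3412/6507 + 11/1773 = -664211/1281879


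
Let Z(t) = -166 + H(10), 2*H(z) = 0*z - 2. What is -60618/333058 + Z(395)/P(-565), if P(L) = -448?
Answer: 14231911/74604992 ≈ 0.19076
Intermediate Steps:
H(z) = -1 (H(z) = (0*z - 2)/2 = (0 - 2)/2 = (½)*(-2) = -1)
Z(t) = -167 (Z(t) = -166 - 1 = -167)
-60618/333058 + Z(395)/P(-565) = -60618/333058 - 167/(-448) = -60618*1/333058 - 167*(-1/448) = -30309/166529 + 167/448 = 14231911/74604992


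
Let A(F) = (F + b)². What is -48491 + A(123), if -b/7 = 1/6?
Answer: -1211315/36 ≈ -33648.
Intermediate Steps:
b = -7/6 ≈ -1.1667
A(F) = (-7/6 + F)² (A(F) = (F - 7/6)² = (-7/6 + F)²)
-48491 + A(123) = -48491 + (-7 + 6*123)²/36 = -48491 + (-7 + 738)²/36 = -48491 + (1/36)*731² = -48491 + (1/36)*534361 = -48491 + 534361/36 = -1211315/36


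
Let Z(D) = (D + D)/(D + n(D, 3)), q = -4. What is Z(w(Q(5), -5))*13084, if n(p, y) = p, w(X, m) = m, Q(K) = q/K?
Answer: 13084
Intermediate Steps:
Q(K) = -4/K
Z(D) = 1 (Z(D) = (D + D)/(D + D) = (2*D)/((2*D)) = (2*D)*(1/(2*D)) = 1)
Z(w(Q(5), -5))*13084 = 1*13084 = 13084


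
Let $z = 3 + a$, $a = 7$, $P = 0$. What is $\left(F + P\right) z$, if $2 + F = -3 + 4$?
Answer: $-10$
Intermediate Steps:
$F = -1$ ($F = -2 + \left(-3 + 4\right) = -2 + 1 = -1$)
$z = 10$ ($z = 3 + 7 = 10$)
$\left(F + P\right) z = \left(-1 + 0\right) 10 = \left(-1\right) 10 = -10$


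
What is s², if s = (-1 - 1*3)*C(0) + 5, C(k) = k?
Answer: 25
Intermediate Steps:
s = 5 (s = (-1 - 1*3)*0 + 5 = (-1 - 3)*0 + 5 = -4*0 + 5 = 0 + 5 = 5)
s² = 5² = 25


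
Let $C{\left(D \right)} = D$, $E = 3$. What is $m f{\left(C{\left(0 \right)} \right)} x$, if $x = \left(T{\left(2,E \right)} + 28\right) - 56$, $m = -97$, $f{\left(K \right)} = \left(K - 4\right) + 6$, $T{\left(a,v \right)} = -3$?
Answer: $6014$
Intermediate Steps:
$f{\left(K \right)} = 2 + K$ ($f{\left(K \right)} = \left(-4 + K\right) + 6 = 2 + K$)
$x = -31$ ($x = \left(-3 + 28\right) - 56 = 25 - 56 = -31$)
$m f{\left(C{\left(0 \right)} \right)} x = - 97 \left(2 + 0\right) \left(-31\right) = \left(-97\right) 2 \left(-31\right) = \left(-194\right) \left(-31\right) = 6014$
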